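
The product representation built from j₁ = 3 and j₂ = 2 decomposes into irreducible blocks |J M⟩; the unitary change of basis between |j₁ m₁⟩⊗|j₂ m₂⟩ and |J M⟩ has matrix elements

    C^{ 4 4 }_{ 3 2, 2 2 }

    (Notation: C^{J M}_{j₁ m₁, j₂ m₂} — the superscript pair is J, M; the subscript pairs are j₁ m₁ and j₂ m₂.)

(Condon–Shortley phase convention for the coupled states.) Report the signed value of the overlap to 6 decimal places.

j₁+j₂−J=1  J+j₁−j₂=5  J−j₁+j₂=3  j₁+j₂+J+1=10
(j₁±m₁, j₂±m₂, J±M) = (5,1,4,0,8,0)
P² = 207360
sum k=1..1:
  [1] −1/720 = -1/720
S = -1/720
C² = P²·S² = 2/5 ; C = -0.632456

−√(2/5) = -0.632456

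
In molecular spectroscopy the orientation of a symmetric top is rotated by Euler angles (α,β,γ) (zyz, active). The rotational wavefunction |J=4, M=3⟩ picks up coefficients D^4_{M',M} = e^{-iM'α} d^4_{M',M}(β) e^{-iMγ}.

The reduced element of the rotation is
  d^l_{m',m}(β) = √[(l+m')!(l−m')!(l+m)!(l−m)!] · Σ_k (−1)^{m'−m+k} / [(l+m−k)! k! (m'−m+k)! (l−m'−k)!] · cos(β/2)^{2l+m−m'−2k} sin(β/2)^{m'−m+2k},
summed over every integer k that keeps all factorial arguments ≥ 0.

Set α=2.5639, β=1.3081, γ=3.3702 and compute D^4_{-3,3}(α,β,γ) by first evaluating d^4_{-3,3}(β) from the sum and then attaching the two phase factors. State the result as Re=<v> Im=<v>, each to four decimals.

Split into d^4_{-3,3}(β=1.3081) × two z-phases.
With c≡cos(β/2)=0.793626 and s≡sin(β/2)=0.608406, N=[1·5040·5040·1]^{1/2}=5040.000000
The bounds max(0,m−m')=6 and min(l+m,l−m')=7 give 2 terms
  k=6: (−1)^0·5040.0000/(720)·0.7936^2·0.6084^6 = +0.223609
  k=7: (−1)^1·5040.0000/(5040)·0.7936^0·0.6084^8 = -0.018774
d^4_{-3,3}(1.3081) = +0.223609 -0.018774 = +0.204835
Phases: e^{-i·(-3)·2.5639}=+0.161570+0.986861i, e^{-i·(3)·3.3702}=-0.773899+0.633309i ⇒ D=-0.153632-0.135480i

Re=-0.1536 Im=-0.1355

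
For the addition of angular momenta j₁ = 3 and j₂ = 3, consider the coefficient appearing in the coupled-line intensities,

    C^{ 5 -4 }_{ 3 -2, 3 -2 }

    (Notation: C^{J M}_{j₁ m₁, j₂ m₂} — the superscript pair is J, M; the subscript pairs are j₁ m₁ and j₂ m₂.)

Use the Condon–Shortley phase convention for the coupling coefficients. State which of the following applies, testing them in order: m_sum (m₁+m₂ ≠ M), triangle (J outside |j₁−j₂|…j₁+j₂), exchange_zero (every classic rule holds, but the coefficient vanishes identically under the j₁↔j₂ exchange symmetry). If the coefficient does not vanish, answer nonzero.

exchange_zero

m-sum: m₁+m₂ = -2+(-2) = -4, M = -4  ✓
triangle: |j₁−j₂| = 0 ≤ J = 5 ≤ j₁+j₂ = 6  ✓
exchange: j₁=j₂ and m₁=m₂, and (−1)^(j₁+j₂−J) = (−1)^1 = −1 forces ⟨j₁m₁;j₂m₂|JM⟩ = −⟨j₂m₂;j₁m₁|JM⟩ = −⟨j₁m₁;j₂m₂|JM⟩ ⇒ the coefficient vanishes identically
Racah sum check: Σ_k collapses to 0 ⇒ CG = 0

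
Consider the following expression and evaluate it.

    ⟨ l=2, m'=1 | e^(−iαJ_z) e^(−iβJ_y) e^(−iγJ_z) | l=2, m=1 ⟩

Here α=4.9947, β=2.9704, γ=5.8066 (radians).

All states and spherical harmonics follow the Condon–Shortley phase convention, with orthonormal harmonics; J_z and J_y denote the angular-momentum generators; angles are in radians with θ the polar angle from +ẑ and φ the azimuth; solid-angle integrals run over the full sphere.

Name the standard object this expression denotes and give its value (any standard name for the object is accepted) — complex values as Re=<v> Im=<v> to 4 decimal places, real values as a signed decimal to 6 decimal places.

This is a Wigner D-matrix element — the rotation-matrix element ⟨l m'| R(α,β,γ) |l m⟩ in the angular-momentum basis.
First d^2_{1,1}(β=2.9704), then the phase factors e^{-i(1)α} and e^{-i(1)γ}:
c=cos(2.970400/2)=0.085492, s=sin(2.970400/2)=0.996339; N=√[6·1·6·1]=6.000000
The bounds max(0,m−m')=0 and min(l+m,l−m')=1 give 2 terms
  k=0: (−1)^0·6.0000/(6)·0.0855^4·0.9963^0 = +0.000053
  k=1: (−1)^1·6.0000/(2)·0.0855^2·0.9963^2 = -0.021766
d^2_{1,1}(2.9704) = +0.000053 -0.021766 = -0.021713
D = (+0.278576+0.960414i)·(-0.021713)·(+0.888567+0.458748i) = +0.004192-0.021304i

Wigner D-matrix element, Re=0.0042 Im=-0.0213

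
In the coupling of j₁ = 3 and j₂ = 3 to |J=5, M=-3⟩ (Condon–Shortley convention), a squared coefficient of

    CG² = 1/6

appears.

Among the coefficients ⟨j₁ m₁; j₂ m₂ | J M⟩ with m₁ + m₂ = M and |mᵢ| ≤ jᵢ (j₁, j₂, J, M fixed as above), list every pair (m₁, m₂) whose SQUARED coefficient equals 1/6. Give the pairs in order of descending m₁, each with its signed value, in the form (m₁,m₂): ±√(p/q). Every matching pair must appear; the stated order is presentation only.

Admissible pairs with m₁+m₂ = M = -3: (-3,0), (-2,-1), (-1,-2), (0,-3)
  (m₁,m₂)=(0,-3): CG² = 1/3, CG = +√(1/3)
  (m₁,m₂)=(-1,-2): CG² = 1/6, CG = +√(1/6)   ← matches the target
  (m₁,m₂)=(-2,-1): CG² = 1/6, CG = −√(1/6)   ← matches the target
  (m₁,m₂)=(-3,0): CG² = 1/3, CG = −√(1/3)
Pairs with CG² = 1/6: (-1,-2): +√(1/6); (-2,-1): −√(1/6)

(-1,-2): +√(1/6); (-2,-1): −√(1/6)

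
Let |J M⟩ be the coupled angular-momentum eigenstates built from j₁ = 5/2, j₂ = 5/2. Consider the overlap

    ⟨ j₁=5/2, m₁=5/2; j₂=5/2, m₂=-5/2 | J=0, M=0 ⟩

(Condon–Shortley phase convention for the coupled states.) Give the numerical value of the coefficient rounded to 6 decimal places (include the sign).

√[1·5!0!0!/6! · 5!0!0!5!0!0!] = √(2400)
  +(−1)^0/∏(0,5,0,0,0,0)! = 1/120  (running 1/120)
⟨..|..⟩ = √(2400)·(1/120) = +0.408248

+0.408248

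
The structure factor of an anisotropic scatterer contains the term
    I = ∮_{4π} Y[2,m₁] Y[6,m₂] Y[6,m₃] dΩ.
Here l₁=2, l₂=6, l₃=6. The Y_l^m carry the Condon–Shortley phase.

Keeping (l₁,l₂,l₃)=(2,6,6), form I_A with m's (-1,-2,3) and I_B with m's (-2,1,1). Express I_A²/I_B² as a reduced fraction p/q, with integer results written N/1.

25/49

l's match ⇒ only the (l;m) 3-j factors differ between A and B.
A: triangle coeff Δ(2,6,6) = 1/90090; Σ_t [1,2]: t=1:−1/60480 t=2:+1/161280 = -1/96768; (3j)²=15/1001 [(2 6 6; -1 -2 3)], sign=+1
B: triangle coeff Δ(2,6,6) = 1/90090; Σ_t [2,2]: t=2:+1/57600 = 1/57600; (3j)²=21/715 [(2 6 6; -2 1 1)], sign=-1
I_A²/I_B² = (15/1001)/(21/715) = 25/49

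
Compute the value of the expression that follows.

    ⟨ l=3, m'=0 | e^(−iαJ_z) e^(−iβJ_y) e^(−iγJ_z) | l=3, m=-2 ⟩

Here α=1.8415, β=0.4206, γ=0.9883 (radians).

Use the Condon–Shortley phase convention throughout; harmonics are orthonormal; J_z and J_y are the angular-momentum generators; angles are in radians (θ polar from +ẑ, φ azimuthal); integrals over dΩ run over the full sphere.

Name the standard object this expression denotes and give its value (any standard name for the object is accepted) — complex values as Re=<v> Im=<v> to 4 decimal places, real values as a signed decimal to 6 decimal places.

Wigner D-matrix element, Re=-0.0823 Im=0.1915

This is a Wigner D-matrix element — the rotation-matrix element ⟨l m'| R(α,β,γ) |l m⟩ in the angular-momentum basis.
First d^3_{0,-2}(β=0.4206), then the phase factors e^{-i(0)α} and e^{-i(-2)γ}:
c=cos(0.420600/2)=0.977968, s=sin(0.420600/2)=0.208753; N=√[6·6·1·120]=65.726707
k∈{0,1} keeps every argument non-negative
  k=0: (−1)^2·65.7267/(12)·0.9780^4·0.2088^2 = +0.218337
  k=1: (−1)^3·65.7267/(12)·0.9780^2·0.2088^4 = -0.009948
d^3_{0,-2}(0.4206) = +0.218337 -0.009948 = +0.208388
D = (+1.000000+0.000000i)·(+0.208388)·(-0.394757+0.918785i) = -0.082263+0.191464i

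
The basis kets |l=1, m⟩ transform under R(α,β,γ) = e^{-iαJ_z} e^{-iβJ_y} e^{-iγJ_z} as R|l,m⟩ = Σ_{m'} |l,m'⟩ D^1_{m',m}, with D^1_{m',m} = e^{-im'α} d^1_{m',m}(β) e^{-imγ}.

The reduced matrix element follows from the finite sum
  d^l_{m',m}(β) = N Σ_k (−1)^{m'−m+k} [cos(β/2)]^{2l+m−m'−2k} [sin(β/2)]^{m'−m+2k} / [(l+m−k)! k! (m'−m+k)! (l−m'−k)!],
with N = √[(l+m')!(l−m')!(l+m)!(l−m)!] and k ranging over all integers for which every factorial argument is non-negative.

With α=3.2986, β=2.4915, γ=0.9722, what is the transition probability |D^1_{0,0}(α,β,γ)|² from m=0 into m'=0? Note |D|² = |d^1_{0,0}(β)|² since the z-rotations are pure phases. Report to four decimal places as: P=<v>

P=0.6337

First d^1_{0,0}(β=2.4915), then the phase factors e^{-i(0)α} and e^{-i(0)γ}:
Half-angle: c=0.319353, s=0.947636. N=√(1·1·1·1)=1.000000
k∈{0,1} keeps every argument non-negative
  k=0: (−1)^0·1.0000/(1)·0.3194^2·0.9476^0 = +0.101986
  k=1: (−1)^1·1.0000/(1)·0.3194^0·0.9476^2 = -0.898014
d^1_{0,0}(2.4915) = +0.101986 -0.898014 = -0.796028
|D^1_{0,0}|² = |d^1_{0,0}(β)|² = (-0.796028)² = 0.633660 (the z-rotation phases have unit modulus)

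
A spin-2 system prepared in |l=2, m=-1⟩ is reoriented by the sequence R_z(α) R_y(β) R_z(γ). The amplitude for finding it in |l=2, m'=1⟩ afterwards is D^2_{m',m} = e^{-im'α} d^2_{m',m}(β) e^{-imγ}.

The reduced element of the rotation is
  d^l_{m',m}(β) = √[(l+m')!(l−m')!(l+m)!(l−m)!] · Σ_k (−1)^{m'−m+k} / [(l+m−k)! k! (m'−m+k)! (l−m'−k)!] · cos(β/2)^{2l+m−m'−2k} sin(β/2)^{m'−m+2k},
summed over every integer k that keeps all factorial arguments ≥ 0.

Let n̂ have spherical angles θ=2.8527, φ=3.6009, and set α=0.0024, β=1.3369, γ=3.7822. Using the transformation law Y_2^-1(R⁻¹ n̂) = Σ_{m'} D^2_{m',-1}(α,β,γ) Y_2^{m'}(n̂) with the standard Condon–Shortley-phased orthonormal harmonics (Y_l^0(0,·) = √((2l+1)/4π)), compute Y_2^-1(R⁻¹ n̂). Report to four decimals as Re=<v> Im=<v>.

Re=0.2273 Im=0.2265

Need the full column D^2_{m',-1} for m'=−2..2 at α=0.0024, β=1.3369, γ=3.7822.
cos(β/2)=0.784783, sin(β/2)=0.619770
d^2_{-2,-1}: single k=1 term ⇒ +0.599115;  D = -0.478606-0.360382i
d^2_{-1,-1}: k∈[0..1] ⇒ +0.379314 -0.709712 = -0.330398;  D = +0.264416+0.198108i
d^2_{0,-1}: k∈[0..1] ⇒ -0.733763 +0.457633 = -0.276129;  D = +0.221382+0.165038i
d^2_{1,-1}: k∈[0..1] ⇒ +0.709712 -0.147545 = +0.562168;  D = -0.451513-0.334915i
d^2_{2,-1}: single k=0 term ⇒ -0.373656;  D = +0.300641+0.221887i
Y_2^{m'}(θ=2.8527,φ=3.6009) and Σ D·Y over m':
  (-0.4786-0.3604i)·(+0.0190-0.0249i)  (+0.2644+0.1981i)·(+0.1891-0.0935i)  (+0.2214+0.1650i)·(+0.5540+0.0000i)  (-0.4515-0.3349i)·(-0.1891-0.0935i)  (+0.3006+0.2219i)·(+0.0190+0.0249i)
Y_2^-1(R⁻¹ n̂) = +0.227340+0.226507i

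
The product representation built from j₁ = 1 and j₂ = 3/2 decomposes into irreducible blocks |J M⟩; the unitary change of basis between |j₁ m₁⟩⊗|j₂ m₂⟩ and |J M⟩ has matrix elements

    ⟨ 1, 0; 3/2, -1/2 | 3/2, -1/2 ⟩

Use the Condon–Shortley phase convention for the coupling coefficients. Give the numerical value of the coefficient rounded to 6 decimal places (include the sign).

+√(1/15) ≈ +0.258199

triangle: 1!×1!×2!/5! = 2/120
(j±m)!: 1!×1!×1!×2!×1!×2! = 4
prefactor² = (2J+1)×Δ×N² = 4/15
  k=0: +1/(0!×1!×1!×1!×0!×1!) = 1
  k=1: −1/(1!×0!×0!×0!×1!×2!) = -1/2
Σ = 1/2  ⇒  CG² = 4/15×(1/2)² = 1/15
CG = +√(1/15) = +0.258199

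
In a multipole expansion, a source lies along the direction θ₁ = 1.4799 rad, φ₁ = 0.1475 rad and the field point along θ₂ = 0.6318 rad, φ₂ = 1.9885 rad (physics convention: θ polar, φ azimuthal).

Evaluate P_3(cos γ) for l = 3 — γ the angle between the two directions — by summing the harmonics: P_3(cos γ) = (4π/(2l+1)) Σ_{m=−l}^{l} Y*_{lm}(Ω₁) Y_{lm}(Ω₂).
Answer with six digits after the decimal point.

Summing Y*_{l m}(θ₁,φ₁)·Y_{l m}(θ₂,φ₂) over m ∈ [−3, 3]; prefactor 4π/(2·3+1) = 1.795196:
  m=-3: Y*=(0.372388, 0.176452)  Y=(0.081649, 0.026848)  product (0.025668, 0.024405)
  m=-2: Y*=(0.088028, 0.026749)  Y=(-0.192986, 0.213322)  product (-0.022694, 0.013616)
  m=-1: Y*=(-0.305236, -0.045352)  Y=(-0.174677, -0.393575)  product (0.035468, 0.128055)
  m=+0: Y*=(-0.100226, -0.000000)  Y=(0.077082, 0.000000)  product (-0.007726, -0.000000)
  m=+1: Y*=(0.305236, -0.045352)  Y=(0.174677, -0.393575)  product (0.035468, -0.128055)
  m=+2: Y*=(0.088028, -0.026749)  Y=(-0.192986, -0.213322)  product (-0.022694, -0.013616)
  m=+3: Y*=(-0.372388, 0.176452)  Y=(-0.081649, 0.026848)  product (0.025668, -0.024405)
Accumulated sum (0.069158, 0.000000); after 4π/(2l+1) scaling, (0.124152, 0.000000) ⇒ P_3 = 0.124152

0.124152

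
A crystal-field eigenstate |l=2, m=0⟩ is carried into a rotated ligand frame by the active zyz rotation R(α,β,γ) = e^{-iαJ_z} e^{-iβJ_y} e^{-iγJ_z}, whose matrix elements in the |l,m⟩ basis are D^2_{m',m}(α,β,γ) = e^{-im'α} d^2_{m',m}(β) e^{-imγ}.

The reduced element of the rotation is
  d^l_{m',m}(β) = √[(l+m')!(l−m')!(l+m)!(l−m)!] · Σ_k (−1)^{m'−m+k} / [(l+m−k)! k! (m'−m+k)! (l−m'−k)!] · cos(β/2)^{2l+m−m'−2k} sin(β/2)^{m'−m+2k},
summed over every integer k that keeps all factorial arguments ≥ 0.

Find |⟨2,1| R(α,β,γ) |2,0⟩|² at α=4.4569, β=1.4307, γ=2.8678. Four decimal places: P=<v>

P=0.0287

D^2_{1,0}(4.4569,1.4307,2.8678) = e^{-i·1·4.4569}·d^2_{1,0}(1.4307)·e^{-i·0·2.8678}. Compute d first:
c=cos(1.430700/2)=0.754864, s=sin(1.430700/2)=0.655882; N=√[6·1·2·2]=4.898979
k: max(0,(0)−(1))=0 … min(2+(0),2−(1))=1
  k=0: (−1)^1·4.8990/(2)·0.7549^3·0.6559^1 = -0.691046
  k=1: (−1)^2·4.8990/(2)·0.7549^1·0.6559^3 = +0.521700
d^2_{1,0}(1.4307) = -0.691046 +0.521700 = -0.169346
|D^2_{1,0}|² = |d^2_{1,0}(β)|² = (-0.169346)² = 0.028678 (the z-rotation phases have unit modulus)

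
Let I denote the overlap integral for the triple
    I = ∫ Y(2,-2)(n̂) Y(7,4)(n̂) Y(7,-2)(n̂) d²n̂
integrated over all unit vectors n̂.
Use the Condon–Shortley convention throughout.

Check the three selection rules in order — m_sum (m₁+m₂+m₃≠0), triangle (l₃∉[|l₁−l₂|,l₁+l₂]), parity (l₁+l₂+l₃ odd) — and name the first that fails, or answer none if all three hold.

m₁+m₂+m₃ = -2 + 4 − 2 = 0  ✓
triangle: |2−7|=5 ≤ l₃=7 ≤ 2+7=9  ✓
parity: l₁+l₂+l₃ = 16 is even  ✓

none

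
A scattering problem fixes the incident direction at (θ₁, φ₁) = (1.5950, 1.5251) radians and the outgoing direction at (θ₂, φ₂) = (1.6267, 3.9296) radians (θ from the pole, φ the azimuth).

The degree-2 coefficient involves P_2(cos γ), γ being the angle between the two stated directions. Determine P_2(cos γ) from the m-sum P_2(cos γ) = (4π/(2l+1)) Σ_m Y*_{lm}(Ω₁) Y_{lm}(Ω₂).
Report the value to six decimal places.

Term-by-term m-sum for l=2 (normalisation 4π/5 = 2.513274):
  [-2]  conj(Y_{2,-2})(Ω₁) = (-0.384437, 0.035233) ; Y_{2,-2}(Ω₂) = (-0.002009, -0.385063) ; Δ = (0.014339, 0.147962)
  [-1]  conj(Y_{2,-1})(Ω₁) = (-0.000854, -0.018672) ; Y_{2,-1}(Ω₂) = (0.030396, -0.030555) ; Δ = (-0.000596, -0.000541)
  [+0]  conj(Y_{2,0})(Ω₁) = (-0.314837, -0.000000) ; Y_{2,0}(Ω₂) = (-0.312438, 0.000000) ; Δ = (0.098367, 0.000000)
  [+1]  conj(Y_{2,1})(Ω₁) = (0.000854, -0.018672) ; Y_{2,1}(Ω₂) = (-0.030396, -0.030555) ; Δ = (-0.000596, 0.000541)
  [+2]  conj(Y_{2,2})(Ω₁) = (-0.384437, -0.035233) ; Y_{2,2}(Ω₂) = (-0.002009, 0.385063) ; Δ = (0.014339, -0.147962)
Accumulated sum (0.125853, 0.000000); after 4π/(2l+1) scaling, (0.316303, 0.000000) ⇒ P_2 = 0.316303

0.316303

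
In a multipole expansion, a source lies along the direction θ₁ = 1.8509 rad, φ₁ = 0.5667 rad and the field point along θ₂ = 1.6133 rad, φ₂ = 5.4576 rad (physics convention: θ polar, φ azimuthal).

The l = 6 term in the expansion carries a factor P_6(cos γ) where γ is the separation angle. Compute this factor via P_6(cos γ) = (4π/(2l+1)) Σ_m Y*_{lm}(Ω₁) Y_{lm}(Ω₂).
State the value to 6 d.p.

Addition theorem: P_6(cos γ) = (4π/13) Σ_m Y*_{lm}(Ω₁) Y_{lm}(Ω₂), m = −6…6:
  term(m=-6) = (-0.087621, 0.160493)   from Y*(Ω₁)=(-0.367916, -0.097325), Y(Ω₂)=(0.114733, -0.466572)
  term(m=-5) = (0.020904, 0.016843)   from Y*(Ω₁)=(0.361384, -0.115002), Y(Ω₂)=(0.039056, 0.059036)
  term(m=-4) = (0.012765, -0.011062)   from Y*(Ω₁)=(0.031083, -0.037203), Y(Ω₂)=(0.343942, 0.055769)
  term(m=-3) = (-0.014488, -0.024416)   from Y*(Ω₁)=(-0.044503, 0.342251), Y(Ω₂)=(-0.064741, 0.050750)
  term(m=-2) = (0.016219, -0.006050)   from Y*(Ω₁)=(-0.023309, -0.049848), Y(Ω₂)=(-0.025257, 0.313561)
  term(m=-1) = (0.004875, 0.027020)   from Y*(Ω₁)=(-0.267791, -0.170401), Y(Ω₂)=(-0.058659, -0.063574)
  term(m=+0) = (-0.025044, 0.000000)   from Y*(Ω₁)=(0.081880, -0.000000), Y(Ω₂)=(-0.305860, 0.000000)
  term(m=+1) = (0.004875, -0.027020)   from Y*(Ω₁)=(0.267791, -0.170401), Y(Ω₂)=(0.058659, -0.063574)
  term(m=+2) = (0.016219, 0.006050)   from Y*(Ω₁)=(-0.023309, 0.049848), Y(Ω₂)=(-0.025257, -0.313561)
  term(m=+3) = (-0.014488, 0.024416)   from Y*(Ω₁)=(0.044503, 0.342251), Y(Ω₂)=(0.064741, 0.050750)
  term(m=+4) = (0.012765, 0.011062)   from Y*(Ω₁)=(0.031083, 0.037203), Y(Ω₂)=(0.343942, -0.055769)
  term(m=+5) = (0.020904, -0.016843)   from Y*(Ω₁)=(-0.361384, -0.115002), Y(Ω₂)=(-0.039056, 0.059036)
  term(m=+6) = (-0.087621, -0.160493)   from Y*(Ω₁)=(-0.367916, 0.097325), Y(Ω₂)=(0.114733, 0.466572)
Σ over m = (-0.119736, 0.000000); ×(4π/13) → (-0.115742, 0.000000). Real part: -0.115742

-0.115742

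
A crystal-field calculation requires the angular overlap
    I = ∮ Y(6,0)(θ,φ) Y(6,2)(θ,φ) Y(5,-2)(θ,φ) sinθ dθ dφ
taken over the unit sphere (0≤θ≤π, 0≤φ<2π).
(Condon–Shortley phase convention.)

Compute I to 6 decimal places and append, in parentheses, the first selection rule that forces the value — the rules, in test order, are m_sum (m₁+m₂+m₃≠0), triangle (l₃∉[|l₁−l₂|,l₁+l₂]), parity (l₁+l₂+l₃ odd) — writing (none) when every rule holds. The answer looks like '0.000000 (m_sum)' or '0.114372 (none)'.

l₁+l₂+l₃=17 is odd: 3j(l;000)=0 ⇒ I=0

0.000000 (parity)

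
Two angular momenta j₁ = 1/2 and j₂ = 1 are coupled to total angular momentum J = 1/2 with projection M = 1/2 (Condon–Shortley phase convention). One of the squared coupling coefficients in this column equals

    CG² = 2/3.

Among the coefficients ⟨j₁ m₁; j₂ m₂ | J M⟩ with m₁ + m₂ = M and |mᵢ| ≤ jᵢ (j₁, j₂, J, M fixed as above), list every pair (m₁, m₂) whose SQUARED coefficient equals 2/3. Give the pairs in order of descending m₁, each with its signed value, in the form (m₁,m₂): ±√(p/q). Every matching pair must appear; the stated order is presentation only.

Admissible pairs with m₁+m₂ = M = 1/2: (-1/2,1), (1/2,0)
  (m₁,m₂)=(1/2,0): CG² = 1/3, CG = +√(1/3)
  (m₁,m₂)=(-1/2,1): CG² = 2/3, CG = −√(2/3)   ← matches the target
Pairs with CG² = 2/3: (-1/2,1): −√(2/3)

(-1/2,1): −√(2/3)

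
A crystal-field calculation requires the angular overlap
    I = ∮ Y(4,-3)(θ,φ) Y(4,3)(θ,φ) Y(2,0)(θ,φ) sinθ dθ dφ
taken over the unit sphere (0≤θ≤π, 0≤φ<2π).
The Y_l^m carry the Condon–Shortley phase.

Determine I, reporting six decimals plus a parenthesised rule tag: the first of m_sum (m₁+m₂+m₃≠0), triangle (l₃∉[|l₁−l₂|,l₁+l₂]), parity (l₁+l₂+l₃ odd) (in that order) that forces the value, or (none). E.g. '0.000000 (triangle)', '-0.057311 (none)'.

0.057344 (none)

Rules hold: Σm=0, L=10 even, 0≤2≤8.
N = 9·9·5 = 405
Δ = 6!·2!·2!/11! = 1/13860
Racah Σ t=2..4: t=2:+1/192 t=3:−1/36 t=4:+1/192 = -5/288
⇒ 3j(4 4 2; 0 0 0)² = 20/693, sgn -1
Racah Σ t=5..6: t=5:−1/480 t=6:+1/720 = -1/1440
⇒ 3j(4 4 2; -3 3 0)² = 7/1980, sgn -1
4πI² = N·(3j₀)²·(3jₘ)² = 5/121
I = +1·√(0.0413223/4π) = 0.05734392
No selection rule forces the value: the integral is nonzero (none).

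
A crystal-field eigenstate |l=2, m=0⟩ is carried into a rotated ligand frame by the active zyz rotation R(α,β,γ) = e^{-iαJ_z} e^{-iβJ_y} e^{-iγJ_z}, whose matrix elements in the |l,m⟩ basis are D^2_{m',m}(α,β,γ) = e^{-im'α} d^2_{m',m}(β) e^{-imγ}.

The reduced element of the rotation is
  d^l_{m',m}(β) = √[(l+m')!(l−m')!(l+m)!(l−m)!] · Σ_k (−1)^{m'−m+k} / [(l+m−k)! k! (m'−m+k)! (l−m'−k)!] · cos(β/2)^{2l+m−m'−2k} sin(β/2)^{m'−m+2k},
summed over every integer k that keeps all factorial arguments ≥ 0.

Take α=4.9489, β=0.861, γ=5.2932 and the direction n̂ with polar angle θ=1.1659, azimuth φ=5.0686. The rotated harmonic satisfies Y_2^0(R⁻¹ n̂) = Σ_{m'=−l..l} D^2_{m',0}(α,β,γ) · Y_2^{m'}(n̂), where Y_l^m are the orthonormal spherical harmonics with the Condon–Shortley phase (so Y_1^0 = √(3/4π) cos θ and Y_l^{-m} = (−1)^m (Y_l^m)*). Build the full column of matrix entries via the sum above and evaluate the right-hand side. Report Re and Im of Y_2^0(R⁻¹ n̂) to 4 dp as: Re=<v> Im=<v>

Need the full column D^2_{m',0} for m'=−2..2 at α=4.9489, β=0.8610, γ=5.2932.
cos(β/2)=0.908757, sin(β/2)=0.417325
d^2_{-2,0}: single k=2 term ⇒ +0.352306;  D = -0.313622-0.160503i
d^2_{-1,0}: k∈[1..2] ⇒ +0.767174 -0.161788 = +0.605386;  D = +0.141849-0.588532i
d^2_{0,0}: k∈[0..2] ⇒ +0.682011 -0.575314 +0.030332 = +0.137029;  D = +0.137029+0.000000i
d^2_{1,0}: k∈[0..1] ⇒ -0.767174 +0.161788 = -0.605386;  D = -0.141849-0.588532i
d^2_{2,0}: single k=0 term ⇒ +0.352306;  D = -0.313622+0.160503i
Y_2^{m'}(θ=1.1659,φ=5.0686) and Σ D·Y over m':
  (-0.3136-0.1605i)·(-0.2470+0.2133i)  (+0.1418-0.5885i)·(+0.0975+0.2622i)  (+0.1370+0.0000i)·(-0.1686+0.0000i)  (-0.1418-0.5885i)·(-0.0975+0.2622i)  (-0.3136+0.1605i)·(-0.2470-0.2133i)
Y_2^0(R⁻¹ n̂) = +0.536534+0.000000i

Re=0.5365 Im=0.0000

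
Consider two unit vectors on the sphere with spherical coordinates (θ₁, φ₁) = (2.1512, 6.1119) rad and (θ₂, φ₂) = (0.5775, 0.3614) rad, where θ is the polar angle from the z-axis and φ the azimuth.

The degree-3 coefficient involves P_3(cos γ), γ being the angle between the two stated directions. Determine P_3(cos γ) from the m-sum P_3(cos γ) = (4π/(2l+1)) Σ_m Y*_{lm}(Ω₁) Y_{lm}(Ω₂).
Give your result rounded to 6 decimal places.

Addition theorem: P_3(cos γ) = (4π/7) Σ_m Y*_{lm}(Ω₁) Y_{lm}(Ω₂), m = −3…3:
  [-3]  conj(Y_{3,-3})(Ω₁) = +0.212476-0.119928i ; Y_{3,-3}(Ω₂) = +0.031745-0.060007i ; Δ = -0.000451-0.016557i
  [-2]  conj(Y_{3,-2})(Ω₁) = -0.369128+0.131643i ; Y_{3,-2}(Ω₂) = +0.191387-0.168810i ; Δ = -0.048424+0.087507i
  [-1]  conj(Y_{3,-1})(Ω₁) = +0.134083-0.023194i ; Y_{3,-1}(Ω₂) = +0.414209-0.156572i ; Δ = +0.051907-0.030601i
  [+0]  conj(Y_{3,0})(Ω₁) = +0.306237-0.000000i ; Y_{3,0}(Ω₂) = +0.159392+0.000000i ; Δ = +0.048812+0.000000i
  [+1]  conj(Y_{3,1})(Ω₁) = -0.134083-0.023194i ; Y_{3,1}(Ω₂) = -0.414209-0.156572i ; Δ = +0.051907+0.030601i
  [+2]  conj(Y_{3,2})(Ω₁) = -0.369128-0.131643i ; Y_{3,2}(Ω₂) = +0.191387+0.168810i ; Δ = -0.048424-0.087507i
  [+3]  conj(Y_{3,3})(Ω₁) = -0.212476-0.119928i ; Y_{3,3}(Ω₂) = -0.031745-0.060007i ; Δ = -0.000451+0.016557i
Total Σ_m = +0.054876-0.000000i. Multiply by 1.795196: +0.098512-0.000000i. P_3(cos γ) = 0.098512

0.098512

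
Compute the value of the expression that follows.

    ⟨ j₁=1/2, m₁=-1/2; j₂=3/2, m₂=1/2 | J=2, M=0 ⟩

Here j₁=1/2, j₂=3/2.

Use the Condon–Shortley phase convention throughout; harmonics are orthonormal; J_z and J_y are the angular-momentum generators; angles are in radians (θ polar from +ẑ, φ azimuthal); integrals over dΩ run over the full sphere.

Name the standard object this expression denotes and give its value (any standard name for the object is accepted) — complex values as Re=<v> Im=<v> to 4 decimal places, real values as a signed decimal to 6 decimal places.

Clebsch–Gordan coefficient, +√(1/2) ≈ +0.707107

This is a Clebsch–Gordan (vector-coupling) coefficient.
triangle: 0!*1!*3!/5! = 6/120
(j±m)!: 0!*1!*2!*1!*2!*2! = 8
prefactor² = (2J+1)*Δ*N² = 2
  k=0: +1/(0!*0!*1!*2!*0!*1!) = 1/2
Σ = 1/2  ⇒  CG² = 2*(1/2)² = 1/2
CG = +√(1/2) = +0.707107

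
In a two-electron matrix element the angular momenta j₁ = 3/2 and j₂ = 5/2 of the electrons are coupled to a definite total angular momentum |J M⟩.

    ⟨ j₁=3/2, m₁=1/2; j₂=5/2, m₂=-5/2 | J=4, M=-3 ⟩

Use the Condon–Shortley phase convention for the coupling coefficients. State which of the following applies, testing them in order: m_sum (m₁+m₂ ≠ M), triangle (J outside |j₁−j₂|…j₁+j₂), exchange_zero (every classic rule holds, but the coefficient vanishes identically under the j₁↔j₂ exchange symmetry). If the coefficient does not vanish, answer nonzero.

m-sum: m₁+m₂ = 1/2+(-5/2) = -2, M = -3  ✗ ⇒ coefficient is 0

m_sum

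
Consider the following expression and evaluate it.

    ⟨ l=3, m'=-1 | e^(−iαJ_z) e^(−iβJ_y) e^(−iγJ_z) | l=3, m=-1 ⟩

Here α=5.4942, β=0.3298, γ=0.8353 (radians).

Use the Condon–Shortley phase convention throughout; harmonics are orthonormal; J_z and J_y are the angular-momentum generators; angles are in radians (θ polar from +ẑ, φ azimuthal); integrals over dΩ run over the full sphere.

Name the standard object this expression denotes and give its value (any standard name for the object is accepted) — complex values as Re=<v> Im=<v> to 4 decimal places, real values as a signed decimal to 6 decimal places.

Wigner D-matrix element, Re=0.7207 Im=0.0334

This is a Wigner D-matrix element — the rotation-matrix element ⟨l m'| R(α,β,γ) |l m⟩ in the angular-momentum basis.
Split into d^3_{-1,-1}(β=0.3298) × two z-phases.
With c≡cos(β/2)=0.986435 and s≡sin(β/2)=0.164154, N=[2·24·2·24]^{1/2}=48.000000
Admissible k: 0..2 (factorial args all ≥0)
  k=0: (−1)^0·48.0000/(48)·0.9864^6·0.1642^0 = +0.921319
  k=1: (−1)^1·48.0000/(6)·0.9864^4·0.1642^2 = -0.204110
  k=2: (−1)^2·48.0000/(8)·0.9864^2·0.1642^4 = +0.004239
d^3_{-1,-1}(0.3298) = +0.921319 -0.204110 +0.004239 = +0.721448
Attach z-rotation phases: D = e^{-i(-1)(5.4942)}·(+0.721448)·e^{-i(-1)(0.8353)} = +0.720675+0.033402i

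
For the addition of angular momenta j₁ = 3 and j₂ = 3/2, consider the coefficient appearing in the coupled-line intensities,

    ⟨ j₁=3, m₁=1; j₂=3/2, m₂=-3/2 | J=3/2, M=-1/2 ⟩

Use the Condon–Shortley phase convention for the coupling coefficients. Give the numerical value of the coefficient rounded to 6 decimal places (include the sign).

triangle: 3!×3!×0!/7! = 36/5040
(j±m)!: 4!×2!×0!×3!×1!×2! = 576
prefactor² = (2J+1)×Δ×N² = 576/35
  k=0: +1/(0!×3!×2!×0!×1!×0!) = 1/12
Σ = 1/12  ⇒  CG² = 576/35×(1/12)² = 4/35
CG = +√(4/35) = +0.338062

+√(4/35) = +0.338062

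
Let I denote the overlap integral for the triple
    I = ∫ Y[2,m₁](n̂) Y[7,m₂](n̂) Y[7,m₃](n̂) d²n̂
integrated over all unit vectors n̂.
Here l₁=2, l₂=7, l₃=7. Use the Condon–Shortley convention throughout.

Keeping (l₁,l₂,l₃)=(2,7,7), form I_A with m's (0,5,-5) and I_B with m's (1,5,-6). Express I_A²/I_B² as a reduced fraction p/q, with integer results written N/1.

Shared (l₁,l₂,l₃)=(2,7,7): N and (l;000)² cancel in I_A²/I_B².
A: Δ = 2!·2!·12!/17! = 1/185640; Racah Σ t=0..2: t=0:+1/1916006400 t=1:−1/39916800 t=2:+1/29030400 = 19/1916006400; ⇒ 3j(2 7 7; 0 5 -5)² = 361/185640, sgn +1
B: Δ = 2!·2!·12!/17! = 1/185640; Racah Σ t=0..1: t=0:+1/958003200 t=1:−1/79833600 = -1/87091200; ⇒ 3j(2 7 7; 1 5 -6)² = 121/4760, sgn +1
I_A²/I_B² = (361/185640)/(121/4760) = 361/4719

361/4719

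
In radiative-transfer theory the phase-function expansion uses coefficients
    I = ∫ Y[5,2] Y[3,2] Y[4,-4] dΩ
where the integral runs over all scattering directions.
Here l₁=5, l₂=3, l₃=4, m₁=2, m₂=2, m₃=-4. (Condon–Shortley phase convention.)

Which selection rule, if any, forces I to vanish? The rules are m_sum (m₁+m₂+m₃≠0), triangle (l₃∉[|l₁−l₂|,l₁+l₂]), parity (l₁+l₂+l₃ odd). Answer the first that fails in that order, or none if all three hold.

m₁+m₂+m₃ = 2 + 2 − 4 = 0  ✓
triangle: |5−3|=2 ≤ l₃=4 ≤ 5+3=8  ✓
parity: l₁+l₂+l₃ = 12 is even  ✓

none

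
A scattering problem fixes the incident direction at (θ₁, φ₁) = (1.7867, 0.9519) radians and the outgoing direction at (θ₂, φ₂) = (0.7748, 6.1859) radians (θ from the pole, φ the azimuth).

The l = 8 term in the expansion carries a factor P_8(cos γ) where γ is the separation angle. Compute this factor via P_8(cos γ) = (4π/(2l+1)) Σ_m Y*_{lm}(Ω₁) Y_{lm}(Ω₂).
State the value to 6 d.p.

Term-by-term m-sum for l=8 (normalisation 4π/17 = 0.739198):
  [-8]  conj(Y_{8,-8})(Ω₁) = 0.10102 + 0.41501j ; Y_{8,-8}(Ω₂) = 0.02106 + 0.02076j ; Δ = -0.00649 + 0.01084j
  [-7]  conj(Y_{8,-7})(Ω₁) = -0.34797 - 0.13903j ; Y_{8,-7}(Ω₂) = 0.09386 + 0.07606j ; Δ = -0.02209 - 0.03951j
  [-6]  conj(Y_{8,-6})(Ω₁) = -0.08566 + 0.05512j ; Y_{8,-6}(Ω₂) = 0.24517 + 0.16193j ; Δ = -0.02993 - 0.00036j
  [-5]  conj(Y_{8,-5})(Ω₁) = 0.01686 - 0.35766j ; Y_{8,-5}(Ω₂) = 0.40098 + 0.21204j ; Δ = 0.08260 - 0.13984j
  [-4]  conj(Y_{8,-4})(Ω₁) = 0.01364 + 0.01072j ; Y_{8,-4}(Ω₂) = 0.35015 + 0.14358j ; Δ = 0.00324 + 0.00571j
  [-3]  conj(Y_{8,-3})(Ω₁) = 0.31603 - 0.09290j ; Y_{8,-3}(Ω₂) = -0.02207 - 0.00663j ; Δ = -0.00759 - 0.00005j
  [-2]  conj(Y_{8,-2})(Ω₁) = -0.02285 + 0.06606j ; Y_{8,-2}(Ω₂) = -0.37108 - 0.07313j ; Δ = 0.01331 - 0.02284j
  [-1]  conj(Y_{8,-1})(Ω₁) = 0.18131 + 0.25456j ; Y_{8,-1}(Ω₂) = -0.16155 - 0.01577j ; Δ = -0.02528 - 0.04398j
  [+0]  conj(Y_{8,0})(Ω₁) = -0.08508 + 0.00000j ; Y_{8,0}(Ω₂) = 0.33385 + 0.00000j ; Δ = -0.02840 + 0.00000j
  [+1]  conj(Y_{8,1})(Ω₁) = -0.18131 + 0.25456j ; Y_{8,1}(Ω₂) = 0.16155 - 0.01577j ; Δ = -0.02528 + 0.04398j
  [+2]  conj(Y_{8,2})(Ω₁) = -0.02285 - 0.06606j ; Y_{8,2}(Ω₂) = -0.37108 + 0.07313j ; Δ = 0.01331 + 0.02284j
  [+3]  conj(Y_{8,3})(Ω₁) = -0.31603 - 0.09290j ; Y_{8,3}(Ω₂) = 0.02207 - 0.00663j ; Δ = -0.00759 + 0.00005j
  [+4]  conj(Y_{8,4})(Ω₁) = 0.01364 - 0.01072j ; Y_{8,4}(Ω₂) = 0.35015 - 0.14358j ; Δ = 0.00324 - 0.00571j
  [+5]  conj(Y_{8,5})(Ω₁) = -0.01686 - 0.35766j ; Y_{8,5}(Ω₂) = -0.40098 + 0.21204j ; Δ = 0.08260 + 0.13984j
  [+6]  conj(Y_{8,6})(Ω₁) = -0.08566 - 0.05512j ; Y_{8,6}(Ω₂) = 0.24517 - 0.16193j ; Δ = -0.02993 + 0.00036j
  [+7]  conj(Y_{8,7})(Ω₁) = 0.34797 - 0.13903j ; Y_{8,7}(Ω₂) = -0.09386 + 0.07606j ; Δ = -0.02209 + 0.03951j
  [+8]  conj(Y_{8,8})(Ω₁) = 0.10102 - 0.41501j ; Y_{8,8}(Ω₂) = 0.02106 - 0.02076j ; Δ = -0.00649 - 0.01084j
Σ over m = -0.01285 - 0.00000j; ×(4π/17) → -0.00950 - 0.00000j. Real part: -0.009497

-0.009497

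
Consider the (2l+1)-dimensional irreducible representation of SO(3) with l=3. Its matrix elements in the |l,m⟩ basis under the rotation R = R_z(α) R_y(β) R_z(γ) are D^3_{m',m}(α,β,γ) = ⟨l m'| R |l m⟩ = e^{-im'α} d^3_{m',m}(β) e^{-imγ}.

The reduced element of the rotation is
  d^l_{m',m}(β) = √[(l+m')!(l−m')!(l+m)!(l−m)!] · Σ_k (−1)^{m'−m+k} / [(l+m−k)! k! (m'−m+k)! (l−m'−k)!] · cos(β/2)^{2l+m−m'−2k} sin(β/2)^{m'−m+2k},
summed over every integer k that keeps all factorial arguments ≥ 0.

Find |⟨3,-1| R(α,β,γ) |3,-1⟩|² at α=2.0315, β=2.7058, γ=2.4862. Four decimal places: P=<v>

First d^3_{-1,-1}(β=2.7058), then the phase factors e^{-i(-1)α} and e^{-i(-1)γ}:
With c≡cos(β/2)=0.216176 and s≡sin(β/2)=0.976354, N=[2·24·2·24]^{1/2}=48.000000
k: max(0,(-1)−(-1))=0 … min(3+(-1),3−(-1))=2
  k=0: (−1)^0·48.0000/(48)·0.2162^6·0.9764^0 = +0.000102
  k=1: (−1)^1·48.0000/(6)·0.2162^4·0.9764^2 = -0.016655
  k=2: (−1)^2·48.0000/(8)·0.2162^2·0.9764^4 = +0.254798
d^3_{-1,-1}(2.7058) = +0.000102 -0.016655 +0.254798 = +0.238246
|D^3_{-1,-1}|² = |d^3_{-1,-1}(β)|² = (+0.238246)² = 0.056761 (the z-rotation phases have unit modulus)

P=0.0568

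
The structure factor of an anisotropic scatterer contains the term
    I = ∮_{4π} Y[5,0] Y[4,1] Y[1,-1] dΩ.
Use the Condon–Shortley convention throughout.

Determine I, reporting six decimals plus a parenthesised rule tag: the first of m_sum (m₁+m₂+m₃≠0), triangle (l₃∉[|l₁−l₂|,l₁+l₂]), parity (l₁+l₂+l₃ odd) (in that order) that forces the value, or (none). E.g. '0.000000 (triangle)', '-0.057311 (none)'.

0.155288 (none)

Rules hold: Σm=0, L=10 even, 1≤1≤9.
N = 11·9·3 = 297
Δ = 8!·2!·0!/11! = 1/495
Racah Σ t=4..4: t=4:+1/576 = 1/576
⇒ 3j(5 4 1; 0 0 0)² = 5/99, sgn -1
Racah Σ t=5..5: t=5:−1/1440 = -1/1440
⇒ 3j(5 4 1; 0 1 -1)² = 2/99, sgn -1
4πI² = N·(3j₀)²·(3jₘ)² = 10/33
I = +1·√(0.30303/4π) = 0.15528807
No selection rule forces the value: the integral is nonzero (none).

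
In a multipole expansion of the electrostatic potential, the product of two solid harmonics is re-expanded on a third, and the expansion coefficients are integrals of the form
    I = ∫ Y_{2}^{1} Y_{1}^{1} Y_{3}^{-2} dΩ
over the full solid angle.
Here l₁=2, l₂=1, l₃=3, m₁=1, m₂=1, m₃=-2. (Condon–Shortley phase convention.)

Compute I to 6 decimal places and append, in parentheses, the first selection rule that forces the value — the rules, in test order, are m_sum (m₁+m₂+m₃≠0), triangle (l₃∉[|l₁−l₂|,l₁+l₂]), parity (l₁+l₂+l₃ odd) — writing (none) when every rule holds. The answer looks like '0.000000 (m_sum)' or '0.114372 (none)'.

0.261169 (none)

m-sum 0 ✓  L=6 even ✓  1≤3≤3 ✓
Π(2lᵢ+1) = 5×3×7 = 105
triangle coeff Δ(2,1,3) = 1/105
Σ_t [0,0]: t=0:+1/4 = 1/4
(3j)²=3/35 [(2 1 3; 0 0 0)], sign=-1
Σ_t [0,0]: t=0:+1/12 = 1/12
(3j)²=2/21 [(2 1 3; 1 1 -2)], sign=-1
⇒ 4πI² = 6/7
I = (+1)√(6/7/(4π)) = 0.26116903
No selection rule forces the value: the integral is nonzero (none).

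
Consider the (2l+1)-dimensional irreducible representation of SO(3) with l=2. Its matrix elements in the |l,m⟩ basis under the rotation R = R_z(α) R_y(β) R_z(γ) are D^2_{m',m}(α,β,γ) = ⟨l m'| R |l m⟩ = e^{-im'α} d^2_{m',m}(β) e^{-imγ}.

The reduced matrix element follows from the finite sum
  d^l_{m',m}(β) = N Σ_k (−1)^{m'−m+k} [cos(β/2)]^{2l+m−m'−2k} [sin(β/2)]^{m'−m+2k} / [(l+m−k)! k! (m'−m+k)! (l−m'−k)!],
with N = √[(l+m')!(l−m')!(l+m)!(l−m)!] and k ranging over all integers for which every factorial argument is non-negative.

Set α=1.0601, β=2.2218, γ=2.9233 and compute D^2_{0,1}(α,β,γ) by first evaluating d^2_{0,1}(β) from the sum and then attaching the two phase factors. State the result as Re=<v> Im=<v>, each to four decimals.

First d^2_{0,1}(β=2.2218), then the phase factors e^{-i(0)α} and e^{-i(1)γ}:
Half-angle: c=0.443855, s=0.896099. N=√(2·2·6·1)=4.898979
k: max(0,(1)−(0))=1 … min(2+(1),2−(0))=2
  k=1: (−1)^0·4.8990/(2)·0.4439^3·0.8961^1 = +0.191936
  k=2: (−1)^1·4.8990/(2)·0.4439^1·0.8961^3 = -0.782320
d^2_{0,1}(2.2218) = +0.191936 -0.782320 = -0.590384
Attach z-rotation phases: D = e^{-i(0)(1.0601)}·(-0.590384)·e^{-i(1)(2.9233)} = +0.576373+0.127855i

Re=0.5764 Im=0.1279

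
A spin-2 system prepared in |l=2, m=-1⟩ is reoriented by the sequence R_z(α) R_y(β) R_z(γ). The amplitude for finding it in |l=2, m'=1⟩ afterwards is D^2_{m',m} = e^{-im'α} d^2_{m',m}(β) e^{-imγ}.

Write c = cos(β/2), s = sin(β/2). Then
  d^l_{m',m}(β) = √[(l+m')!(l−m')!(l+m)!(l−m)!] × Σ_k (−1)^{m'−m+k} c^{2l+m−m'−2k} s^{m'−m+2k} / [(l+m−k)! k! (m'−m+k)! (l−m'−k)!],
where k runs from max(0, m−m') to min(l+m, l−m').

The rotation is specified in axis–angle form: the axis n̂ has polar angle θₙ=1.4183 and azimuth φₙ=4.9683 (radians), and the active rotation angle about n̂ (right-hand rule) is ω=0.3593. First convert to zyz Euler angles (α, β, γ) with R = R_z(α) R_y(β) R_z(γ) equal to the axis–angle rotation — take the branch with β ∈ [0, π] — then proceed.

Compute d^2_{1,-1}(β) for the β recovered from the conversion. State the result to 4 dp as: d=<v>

d=0.0897

Axis–angle → zyz. n̂ = (sinθₙcosφₙ, sinθₙsinφₙ, cosθₙ) = (+0.250189, -0.956206, +0.151906), ω = 0.3593.
R = I cosω + sinω [n̂]ₓ + (1−cosω) n̂n̂ᵀ gives
  R = [+0.940140, -0.068690, -0.333793; +0.038136, +0.994529, -0.097247; +0.338647, +0.078696, +0.937617]
β = atan2(√(R₁₃²+R₂₃²), R₃₃) = 0.355086; α = atan2(R₂₃, R₁₃) mod 2π = 3.425084; γ = atan2(R₃₂, −R₃₁) mod 2π = 2.913262
d^2_{1,-1}(β=0.3551) via the finite sum:
With c≡cos(β/2)=0.984281 and s≡sin(β/2)=0.176612, N=[6·1·1·6]^{1/2}=6.000000
Admissible k: 0..1 (factorial args all ≥0)
  k=0: (−1)^2·6.0000/(2)·0.9843^2·0.1766^2 = +0.090656
  k=1: (−1)^3·6.0000/(6)·0.9843^0·0.1766^4 = -0.000973
d^2_{1,-1}(0.3551) = +0.090656 -0.000973 = +0.089683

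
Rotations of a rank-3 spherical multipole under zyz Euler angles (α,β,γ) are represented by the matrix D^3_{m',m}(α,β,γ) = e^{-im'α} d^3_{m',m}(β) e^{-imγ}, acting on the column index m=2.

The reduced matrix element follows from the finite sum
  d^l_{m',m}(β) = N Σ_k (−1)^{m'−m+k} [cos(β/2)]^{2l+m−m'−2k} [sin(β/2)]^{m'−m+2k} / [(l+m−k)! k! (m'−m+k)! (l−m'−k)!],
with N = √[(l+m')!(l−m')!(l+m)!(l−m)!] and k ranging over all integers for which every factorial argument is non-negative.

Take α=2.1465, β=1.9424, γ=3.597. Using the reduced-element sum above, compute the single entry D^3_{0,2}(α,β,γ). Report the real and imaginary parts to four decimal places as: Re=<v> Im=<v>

Split into d^3_{0,2}(β=1.9424) × two z-phases.
With c≡cos(β/2)=0.564309 and s≡sin(β/2)=0.825563, N=[6·6·120·1]^{1/2}=65.726707
k∈{2,3} keeps every argument non-negative
  k=2: (−1)^0·65.7267/(12)·0.5643^4·0.8256^2 = +0.378556
  k=3: (−1)^1·65.7267/(12)·0.5643^2·0.8256^4 = -0.810209
d^3_{0,2}(1.9424) = +0.378556 -0.810209 = -0.431653
Phases: e^{-i·(0)·2.1465}=+1.000000+0.000000i, e^{-i·(2)·3.5970}=+0.613102-0.790003i ⇒ D=-0.264647+0.341007i

Re=-0.2646 Im=0.3410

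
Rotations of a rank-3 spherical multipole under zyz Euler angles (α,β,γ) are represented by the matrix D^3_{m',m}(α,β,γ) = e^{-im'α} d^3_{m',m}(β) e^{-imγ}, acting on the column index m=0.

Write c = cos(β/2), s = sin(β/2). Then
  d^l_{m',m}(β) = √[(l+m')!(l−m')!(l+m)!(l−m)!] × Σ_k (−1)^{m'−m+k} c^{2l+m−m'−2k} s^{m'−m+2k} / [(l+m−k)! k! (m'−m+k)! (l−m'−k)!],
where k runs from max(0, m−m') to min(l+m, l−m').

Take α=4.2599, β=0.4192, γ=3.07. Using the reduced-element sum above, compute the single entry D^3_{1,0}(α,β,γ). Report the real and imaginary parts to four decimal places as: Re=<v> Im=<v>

Split into d^3_{1,0}(β=0.4192) × two z-phases.
c=cos(0.419200/2)=0.978114, s=sin(0.419200/2)=0.208069; N=√[24·2·6·6]=41.569219
k: max(0,(0)−(1))=0 … min(3+(0),3−(1))=2
  k=0: (−1)^1·41.5692/(12)·0.9781^5·0.2081^1 = -0.645276
  k=1: (−1)^2·41.5692/(4)·0.9781^3·0.2081^3 = +0.087599
  k=2: (−1)^3·41.5692/(12)·0.9781^1·0.2081^5 = -0.001321
d^3_{1,0}(0.4192) = -0.645276 +0.087599 -0.001321 = -0.558998
Phases: e^{-i·(1)·4.2599}=-0.437205+0.899362i, e^{-i·(0)·3.0700}=+1.000000+0.000000i ⇒ D=+0.244397-0.502741i

Re=0.2444 Im=-0.5027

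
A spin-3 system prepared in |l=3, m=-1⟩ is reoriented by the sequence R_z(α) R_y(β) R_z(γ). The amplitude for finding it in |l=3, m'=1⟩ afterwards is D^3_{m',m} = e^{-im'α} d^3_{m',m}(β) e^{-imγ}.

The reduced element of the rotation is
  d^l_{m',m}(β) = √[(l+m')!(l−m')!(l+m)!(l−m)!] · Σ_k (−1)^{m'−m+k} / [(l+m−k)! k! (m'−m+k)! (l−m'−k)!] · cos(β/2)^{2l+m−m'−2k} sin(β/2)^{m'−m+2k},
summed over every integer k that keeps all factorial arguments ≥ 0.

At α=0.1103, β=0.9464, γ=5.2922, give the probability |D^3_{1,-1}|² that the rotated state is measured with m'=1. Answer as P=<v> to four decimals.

P=0.2681

Split into d^3_{1,-1}(β=0.9464) × two z-phases.
With c≡cos(β/2)=0.890114 and s≡sin(β/2)=0.455737, N=[24·2·2·24]^{1/2}=48.000000
k∈{0,1,2} keeps every argument non-negative
  k=0: (−1)^2·48.0000/(8)·0.8901^4·0.4557^2 = +0.782282
  k=1: (−1)^3·48.0000/(6)·0.8901^2·0.4557^4 = -0.273425
  k=2: (−1)^4·48.0000/(48)·0.8901^0·0.4557^6 = +0.008960
d^3_{1,-1}(0.9464) = +0.782282 -0.273425 +0.008960 = +0.517816
|D^3_{1,-1}|² = |d^3_{1,-1}(β)|² = (+0.517816)² = 0.268133 (the z-rotation phases have unit modulus)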